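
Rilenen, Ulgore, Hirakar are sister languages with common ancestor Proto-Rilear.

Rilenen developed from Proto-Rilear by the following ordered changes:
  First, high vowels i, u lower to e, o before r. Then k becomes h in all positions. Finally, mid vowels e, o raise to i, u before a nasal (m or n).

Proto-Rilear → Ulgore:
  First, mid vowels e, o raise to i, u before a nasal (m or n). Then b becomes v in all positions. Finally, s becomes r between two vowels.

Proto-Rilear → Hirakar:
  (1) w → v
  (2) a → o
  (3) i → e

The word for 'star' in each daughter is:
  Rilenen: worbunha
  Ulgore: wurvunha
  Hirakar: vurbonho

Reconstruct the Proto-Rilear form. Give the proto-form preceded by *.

Position 4: Rilenen has b, Ulgore has v, Hirakar has b. Rilenen preserves b here (none of its changes turn any other segment into b), so the proto-segment is *b.
Position 8: Rilenen has a, Ulgore has a, Hirakar has o. Rilenen preserves a here (none of its changes turn any other segment into a), so the proto-segment is *a.
Position 5: Rilenen has u, Ulgore has u, Hirakar has o. Taking the neighbouring segments as reconstructed: Rilenen u could go back to *o or *u; Ulgore u could go back to *o or *u; Hirakar o could go back to *a or *o — the one source consistent with every daughter is *o.
This points to *wurbonha. Verify forward in each daughter:
Rilenen: *wurbonha > worbonha > worbunha  (by pre-rhotic lowering, pre-nasal raising)
Ulgore: *wurbonha
  wurbonha → wurbunha   [pre-nasal raising]
  wurbunha → wurvunha   [unconditioned shift]
  wurvunha (rule 3 does not apply)
  giving Ulgore wurvunha.
Hirakar: *wurbonha
  wurbonha → vurbonha   [unconditioned shift]
  vurbonha → vurbonho   [vowel merger]
  vurbonho (rule 3 does not apply)
  giving Hirakar vurbonho.
Only *wurbonha yields all of Rilenen worbunha, Ulgore wurvunha, Hirakar vurbonho.

*wurbonha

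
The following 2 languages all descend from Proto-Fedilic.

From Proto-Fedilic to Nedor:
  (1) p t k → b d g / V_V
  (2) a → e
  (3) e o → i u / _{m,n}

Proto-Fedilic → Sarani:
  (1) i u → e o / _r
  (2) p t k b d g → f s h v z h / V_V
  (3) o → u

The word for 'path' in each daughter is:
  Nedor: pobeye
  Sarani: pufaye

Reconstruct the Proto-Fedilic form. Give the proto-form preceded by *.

Position 2: Nedor has o, Sarani has u. Nedor preserves o here (none of its changes turn any other segment into o), so the proto-segment is *o.
Position 4: Nedor has e, Sarani has a. Sarani preserves a here (none of its changes turn any other segment into a), so the proto-segment is *a.
Verify the candidate proto-form against each daughter:
Nedor: start from *popaye.
  rule 1 (intervocalic voicing): popaye → pobaye
  rule 2 (vowel merger): pobaye → pobeye
  rule 3: no change — pobeye
  ⇒ Nedor pobeye
Sarani: *popaye
  popaye (rule 1 does not apply)
  popaye → pofaye   [intervocalic lenition]
  pofaye → pufaye   [vowel merger]
  giving Sarani pufaye.
No other proto-form is consistent with every reflex, so the reconstruction is *popaye.

*popaye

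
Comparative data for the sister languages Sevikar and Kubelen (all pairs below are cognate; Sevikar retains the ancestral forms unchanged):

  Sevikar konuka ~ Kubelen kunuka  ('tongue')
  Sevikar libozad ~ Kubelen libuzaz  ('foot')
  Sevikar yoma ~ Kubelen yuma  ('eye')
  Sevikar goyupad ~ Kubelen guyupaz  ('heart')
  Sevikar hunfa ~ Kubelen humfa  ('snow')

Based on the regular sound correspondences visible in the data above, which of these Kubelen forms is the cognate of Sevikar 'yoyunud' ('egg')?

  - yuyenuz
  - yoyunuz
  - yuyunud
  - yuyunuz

yuyunuz

libozad ~ libuzaz, goyupad ~ guyupaz — Sevikar o corresponds to Kubelen u after a consonant, before a consonant other than r, m, n, p, b, f, v.
libozad ~ libuzaz, goyupad ~ guyupaz — Sevikar d corresponds to Kubelen z word-finally.
Applying these to Sevikar 'yoyunud':
  yoyunud → yuyunud   (o→u after a consonant, before a consonant other than r, m, n, p, b, f, v)
  yuyunud → yuyunuz   (d→z word-finally)
So the Kubelen cognate is 'yuyunuz'.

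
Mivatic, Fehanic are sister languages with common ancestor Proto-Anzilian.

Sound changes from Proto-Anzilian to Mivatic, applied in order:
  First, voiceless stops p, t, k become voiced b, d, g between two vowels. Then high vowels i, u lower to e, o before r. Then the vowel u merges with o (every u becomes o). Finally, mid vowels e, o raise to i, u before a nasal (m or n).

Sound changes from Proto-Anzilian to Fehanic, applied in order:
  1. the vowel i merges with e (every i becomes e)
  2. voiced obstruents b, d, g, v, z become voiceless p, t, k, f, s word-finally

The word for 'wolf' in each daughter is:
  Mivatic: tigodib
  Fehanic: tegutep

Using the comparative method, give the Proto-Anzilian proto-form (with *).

Position 4: Mivatic has o, Fehanic has u. Fehanic preserves u here (none of its changes turn any other segment into u), so the proto-segment is *u.
Position 2: Mivatic has i, Fehanic has e. Taking the neighbouring segments as reconstructed: Mivatic i can only go back to *i; Fehanic e could go back to *e or *i — the one source consistent with every daughter is *i.
Continuing position by position gives *tigutib; check it forward:
Mivatic: start from *tigutib.
  rule 1 (intervocalic voicing): tigutib → tigudib
  rule 2: no change — tigudib
  rule 3 (vowel merger): tigudib → tigodib
  rule 4: no change — tigodib
  ⇒ Mivatic tigodib
Fehanic: start from *tigutib.
  rule 1 (vowel merger): tigutib → teguteb
  rule 2 (final devoicing): teguteb → tegutep
  ⇒ Fehanic tegutep
No other proto-form is consistent with every reflex, so the reconstruction is *tigutib.

*tigutib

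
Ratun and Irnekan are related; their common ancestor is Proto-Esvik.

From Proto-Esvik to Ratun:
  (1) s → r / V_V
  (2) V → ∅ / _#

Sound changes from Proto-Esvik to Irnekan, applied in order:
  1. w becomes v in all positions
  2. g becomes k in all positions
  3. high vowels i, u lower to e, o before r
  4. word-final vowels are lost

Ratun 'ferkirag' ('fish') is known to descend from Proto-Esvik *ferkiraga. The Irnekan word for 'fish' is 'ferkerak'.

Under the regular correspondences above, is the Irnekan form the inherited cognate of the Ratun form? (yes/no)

Derive the expected Irnekan reflex of *ferkiraga:
Irnekan: *ferkiraga > ferkiraka > ferkeraka > ferkerak  (by unconditioned shift, pre-rhotic lowering, apocope)
Irnekan 'ferkerak' matches the regular reflex exactly, so the pair is cognate.

yes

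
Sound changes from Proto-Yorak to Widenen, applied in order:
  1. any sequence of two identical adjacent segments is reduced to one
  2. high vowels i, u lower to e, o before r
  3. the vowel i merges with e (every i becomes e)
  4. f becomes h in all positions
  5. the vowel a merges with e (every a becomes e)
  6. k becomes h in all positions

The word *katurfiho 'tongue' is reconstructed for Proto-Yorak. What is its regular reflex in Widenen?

hetorheho

Widenen: *katurfiho
  katurfiho (rule 1 does not apply)
  katurfiho → katorfiho   [pre-rhotic lowering]
  katorfiho → katorfeho   [vowel merger]
  katorfeho → katorheho   [unconditioned shift]
  katorheho → ketorheho   [vowel merger]
  ketorheho → hetorheho   [unconditioned shift]
  giving Widenen hetorheho.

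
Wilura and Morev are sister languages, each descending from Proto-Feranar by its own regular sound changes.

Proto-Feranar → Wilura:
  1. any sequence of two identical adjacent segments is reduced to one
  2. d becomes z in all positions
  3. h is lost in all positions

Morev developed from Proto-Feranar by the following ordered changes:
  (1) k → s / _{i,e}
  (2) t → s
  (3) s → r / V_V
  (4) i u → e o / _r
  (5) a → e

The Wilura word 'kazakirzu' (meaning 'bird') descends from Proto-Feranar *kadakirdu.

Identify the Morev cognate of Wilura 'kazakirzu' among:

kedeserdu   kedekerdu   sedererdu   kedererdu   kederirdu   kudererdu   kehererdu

Morev: start from *kadakirdu.
  rule 1 (palatalisation): kadakirdu → kadasirdu
  rule 2: no change — kadasirdu
  rule 3 (rhotacism): kadasirdu → kadarirdu
  rule 4 (pre-rhotic lowering): kadarirdu → kadarerdu
  rule 5 (vowel merger): kadarerdu → kedererdu
  ⇒ Morev kedererdu
The other candidates each miss or misapply at least one Morev change.

kedererdu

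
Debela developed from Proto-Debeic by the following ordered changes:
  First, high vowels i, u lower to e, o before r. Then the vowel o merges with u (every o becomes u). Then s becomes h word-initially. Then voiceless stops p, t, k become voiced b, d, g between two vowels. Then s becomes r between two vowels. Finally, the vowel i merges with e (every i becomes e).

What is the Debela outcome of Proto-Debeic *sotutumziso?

Debela: *sotutumziso
  sotutumziso (rule 1 does not apply)
  sotutumziso → sututumzisu   [vowel merger]
  sututumzisu → hututumzisu   [debuccalisation]
  hututumzisu → hududumzisu   [intervocalic voicing]
  hududumzisu → hududumziru   [rhotacism]
  hududumziru → hududumzeru   [vowel merger]
  giving Debela hududumzeru.

hududumzeru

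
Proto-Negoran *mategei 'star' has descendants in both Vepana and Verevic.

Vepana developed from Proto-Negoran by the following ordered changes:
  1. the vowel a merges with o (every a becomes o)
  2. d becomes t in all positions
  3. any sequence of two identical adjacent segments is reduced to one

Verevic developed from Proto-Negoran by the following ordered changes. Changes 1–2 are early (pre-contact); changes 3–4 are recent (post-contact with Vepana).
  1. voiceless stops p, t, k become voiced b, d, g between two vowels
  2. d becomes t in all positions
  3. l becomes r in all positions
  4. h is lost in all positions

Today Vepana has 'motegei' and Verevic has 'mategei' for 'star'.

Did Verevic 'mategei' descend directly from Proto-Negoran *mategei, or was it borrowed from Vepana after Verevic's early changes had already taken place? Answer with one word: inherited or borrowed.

inherited

If inherited, *mategei would pass through all of Verevic's changes:
Verevic: *mategei
  mategei → madegei   [intervocalic voicing]
  madegei → mategei   [unconditioned shift]
  mategei (rule 3 does not apply)
  mategei (rule 4 does not apply)
  giving Verevic mategei.
If borrowed from Vepana 'motegei' after the early changes, it would undergo only the recent ones:
  rule 3 (unconditioned shift): no change (motegei)
  rule 4 (h-loss): no change (motegei)
  ⇒ as a loan: motegei
Verevic 'mategei' matches the inherited outcome exactly, so it is an inherited cognate, not a loan.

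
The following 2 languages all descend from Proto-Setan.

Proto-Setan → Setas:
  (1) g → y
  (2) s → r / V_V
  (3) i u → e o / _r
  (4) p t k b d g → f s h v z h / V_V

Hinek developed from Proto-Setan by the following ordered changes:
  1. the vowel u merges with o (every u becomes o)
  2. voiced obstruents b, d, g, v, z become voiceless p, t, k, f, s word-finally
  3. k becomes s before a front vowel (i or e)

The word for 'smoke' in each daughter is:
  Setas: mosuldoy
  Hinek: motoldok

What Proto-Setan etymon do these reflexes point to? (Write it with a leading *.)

*motuldog

Position 3: Setas has s, Hinek has t. Taking the neighbouring segments as reconstructed: Setas s can only go back to *t; Hinek t can only go back to *t — the one source consistent with every daughter is *t.
Position 8: Setas has y, Hinek has k. Taking the neighbouring segments as reconstructed: Setas y could go back to *g or *y; Hinek k could go back to *k or *g — the one source consistent with every daughter is *g.
Position 4: Setas has u, Hinek has o. Setas preserves u here (none of its changes turn any other segment into u), so the proto-segment is *u.
Continuing position by position gives *motuldog; check it forward:
Setas: *motuldog > motuldoy > mosuldoy  (by unconditioned shift, intervocalic lenition)
Hinek: start from *motuldog.
  rule 1 (vowel merger): motuldog → motoldog
  rule 2 (final devoicing): motoldog → motoldok
  rule 3: no change — motoldok
  ⇒ Hinek motoldok
Only *motuldog yields all of Setas mosuldoy, Hinek motoldok.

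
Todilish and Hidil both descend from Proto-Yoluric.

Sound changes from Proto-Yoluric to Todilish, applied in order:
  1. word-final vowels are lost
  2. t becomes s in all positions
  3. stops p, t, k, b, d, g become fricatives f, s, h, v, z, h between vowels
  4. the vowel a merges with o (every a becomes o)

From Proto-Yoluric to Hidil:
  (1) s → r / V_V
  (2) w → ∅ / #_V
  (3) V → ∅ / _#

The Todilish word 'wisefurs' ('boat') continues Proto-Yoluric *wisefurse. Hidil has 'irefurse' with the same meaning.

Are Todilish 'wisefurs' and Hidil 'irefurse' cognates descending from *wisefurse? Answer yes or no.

Derive the expected Hidil reflex of *wisefurse:
Hidil: *wisefurse
  wisefurse → wirefurse   [rhotacism]
  wirefurse → irefurse   [glide loss]
  irefurse → irefurs   [apocope]
  giving Hidil irefurs.
The regular Hidil reflex would be 'irefurs', but the attested form is 'irefurse'. The correspondence is irregular, so they are not cognates (the Hidil form has a different source).

no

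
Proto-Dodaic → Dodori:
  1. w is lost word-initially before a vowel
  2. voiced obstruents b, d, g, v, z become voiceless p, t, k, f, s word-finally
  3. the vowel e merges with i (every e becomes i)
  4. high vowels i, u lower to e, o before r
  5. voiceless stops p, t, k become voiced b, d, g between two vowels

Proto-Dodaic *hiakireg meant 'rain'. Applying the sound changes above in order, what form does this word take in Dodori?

hiagerik

Dodori: *hiakireg > hiakirek > hiakirik > hiakerik > hiagerik  (by final devoicing, vowel merger, pre-rhotic lowering, intervocalic voicing)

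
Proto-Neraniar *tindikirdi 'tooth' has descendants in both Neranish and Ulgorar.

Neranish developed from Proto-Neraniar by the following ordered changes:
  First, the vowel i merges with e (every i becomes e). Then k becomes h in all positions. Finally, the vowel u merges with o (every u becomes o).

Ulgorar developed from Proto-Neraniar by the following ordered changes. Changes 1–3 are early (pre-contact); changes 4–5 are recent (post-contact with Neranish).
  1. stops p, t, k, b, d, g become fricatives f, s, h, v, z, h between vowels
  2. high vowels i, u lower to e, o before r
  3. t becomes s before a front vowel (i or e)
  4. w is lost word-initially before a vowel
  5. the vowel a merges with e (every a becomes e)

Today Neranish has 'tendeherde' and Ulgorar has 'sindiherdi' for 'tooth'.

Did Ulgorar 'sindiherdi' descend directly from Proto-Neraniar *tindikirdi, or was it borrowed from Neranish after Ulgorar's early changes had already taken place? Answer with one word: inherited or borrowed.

If inherited, *tindikirdi would pass through all of Ulgorar's changes:
Ulgorar: *tindikirdi > tindihirdi > tindiherdi > sindiherdi  (by intervocalic lenition, pre-rhotic lowering, palatalisation)
If borrowed from Neranish 'tendeherde' after the early changes, it would undergo only the recent ones:
  rule 4 (glide loss): no change (tendeherde)
  rule 5 (vowel merger): no change (tendeherde)
  ⇒ as a loan: tendeherde
Ulgorar 'sindiherdi' matches the inherited outcome exactly, so it is an inherited cognate, not a loan.

inherited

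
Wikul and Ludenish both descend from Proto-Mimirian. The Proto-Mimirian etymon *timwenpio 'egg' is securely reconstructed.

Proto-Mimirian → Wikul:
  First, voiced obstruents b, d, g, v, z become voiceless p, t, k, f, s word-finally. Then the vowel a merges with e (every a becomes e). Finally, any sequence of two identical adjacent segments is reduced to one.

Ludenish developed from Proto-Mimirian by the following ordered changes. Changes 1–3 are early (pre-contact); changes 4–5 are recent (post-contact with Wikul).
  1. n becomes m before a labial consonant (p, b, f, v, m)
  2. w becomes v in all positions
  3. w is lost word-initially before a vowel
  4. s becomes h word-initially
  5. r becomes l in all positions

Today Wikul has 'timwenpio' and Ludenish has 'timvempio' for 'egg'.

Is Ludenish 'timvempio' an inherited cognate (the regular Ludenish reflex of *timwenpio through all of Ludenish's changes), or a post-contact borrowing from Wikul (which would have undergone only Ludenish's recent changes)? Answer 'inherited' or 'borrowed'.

If inherited, *timwenpio would pass through all of Ludenish's changes:
Ludenish: start from *timwenpio.
  rule 1 (nasal place assimilation): timwenpio → timwempio
  rule 2 (unconditioned shift): timwempio → timvempio
  rule 3: no change — timvempio
  rule 4: no change — timvempio
  rule 5: no change — timvempio
  ⇒ Ludenish timvempio
If borrowed from Wikul 'timwenpio' after the early changes, it would undergo only the recent ones:
  rule 4 (debuccalisation): no change (timwenpio)
  rule 5 (unconditioned shift): no change (timwenpio)
  ⇒ as a loan: timwenpio
Ludenish 'timvempio' matches the inherited outcome exactly, so it is an inherited cognate, not a loan.

inherited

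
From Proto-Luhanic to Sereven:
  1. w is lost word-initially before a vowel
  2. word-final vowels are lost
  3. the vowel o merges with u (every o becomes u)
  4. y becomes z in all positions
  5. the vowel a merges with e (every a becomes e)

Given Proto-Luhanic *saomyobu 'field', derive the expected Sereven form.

seumzub

Sereven: start from *saomyobu.
  rule 1: no change — saomyobu
  rule 2 (apocope): saomyobu → saomyob
  rule 3 (vowel merger): saomyob → saumyub
  rule 4 (unconditioned shift): saumyub → saumzub
  rule 5 (vowel merger): saumzub → seumzub
  ⇒ Sereven seumzub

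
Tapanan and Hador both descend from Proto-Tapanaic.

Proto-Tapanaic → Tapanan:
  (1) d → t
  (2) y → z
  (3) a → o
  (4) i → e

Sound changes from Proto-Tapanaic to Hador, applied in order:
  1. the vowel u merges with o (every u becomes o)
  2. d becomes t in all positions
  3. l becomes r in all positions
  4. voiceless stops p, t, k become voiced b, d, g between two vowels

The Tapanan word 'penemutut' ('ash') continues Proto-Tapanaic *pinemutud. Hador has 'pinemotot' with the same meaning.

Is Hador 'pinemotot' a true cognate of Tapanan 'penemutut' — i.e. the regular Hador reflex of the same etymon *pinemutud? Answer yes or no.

Derive the expected Hador reflex of *pinemutud:
Hador: *pinemutud
  pinemutud → pinemotod   [vowel merger]
  pinemotod → pinemotot   [unconditioned shift]
  pinemotot (rule 3 does not apply)
  pinemotot → pinemodot   [intervocalic voicing]
  giving Hador pinemodot.
The regular Hador reflex would be 'pinemodot', but the attested form is 'pinemotot'. The correspondence is irregular, so they are not cognates (the Hador form has a different source).

no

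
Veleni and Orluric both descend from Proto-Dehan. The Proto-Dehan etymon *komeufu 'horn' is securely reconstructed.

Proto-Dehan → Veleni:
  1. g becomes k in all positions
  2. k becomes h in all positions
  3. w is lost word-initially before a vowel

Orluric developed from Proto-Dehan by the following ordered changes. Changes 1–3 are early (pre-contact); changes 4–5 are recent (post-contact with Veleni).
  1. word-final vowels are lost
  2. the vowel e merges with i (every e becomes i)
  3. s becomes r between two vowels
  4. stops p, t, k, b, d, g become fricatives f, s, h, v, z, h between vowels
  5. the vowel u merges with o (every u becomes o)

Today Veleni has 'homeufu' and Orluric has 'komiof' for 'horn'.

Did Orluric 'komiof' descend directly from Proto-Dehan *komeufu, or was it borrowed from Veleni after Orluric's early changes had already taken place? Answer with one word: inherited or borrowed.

If inherited, *komeufu would pass through all of Orluric's changes:
Orluric: *komeufu
  komeufu → komeuf   [apocope]
  komeuf → komiuf   [vowel merger]
  komiuf (rule 3 does not apply)
  komiuf (rule 4 does not apply)
  komiuf → komiof   [vowel merger]
  giving Orluric komiof.
If borrowed from Veleni 'homeufu' after the early changes, it would undergo only the recent ones:
  rule 4 (intervocalic lenition): no change (homeufu)
  rule 5 (vowel merger): homeufu → homeofo
  ⇒ as a loan: homeofo
Orluric 'komiof' matches the inherited outcome exactly, so it is an inherited cognate, not a loan.

inherited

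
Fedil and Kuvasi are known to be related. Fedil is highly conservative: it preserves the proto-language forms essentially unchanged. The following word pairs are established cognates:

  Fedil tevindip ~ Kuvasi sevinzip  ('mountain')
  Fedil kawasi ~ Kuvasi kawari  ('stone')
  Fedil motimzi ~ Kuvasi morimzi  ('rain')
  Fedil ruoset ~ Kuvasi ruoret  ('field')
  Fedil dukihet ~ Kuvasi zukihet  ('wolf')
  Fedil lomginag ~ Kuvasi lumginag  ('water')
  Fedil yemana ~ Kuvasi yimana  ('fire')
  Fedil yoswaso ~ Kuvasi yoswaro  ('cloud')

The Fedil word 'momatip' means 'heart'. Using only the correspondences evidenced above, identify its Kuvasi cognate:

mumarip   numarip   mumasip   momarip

mumarip

lomginag ~ lumginag — Fedil o corresponds to Kuvasi u after a consonant, before a nasal.
motimzi ~ morimzi — Fedil t corresponds to Kuvasi r between vowels (before a front vowel).
Applying these to Fedil 'momatip':
  momatip → mumatip   (o→u after a consonant, before a nasal)
  mumatip → mumarip   (t→r between vowels (before a front vowel))
So the Kuvasi cognate is 'mumarip'.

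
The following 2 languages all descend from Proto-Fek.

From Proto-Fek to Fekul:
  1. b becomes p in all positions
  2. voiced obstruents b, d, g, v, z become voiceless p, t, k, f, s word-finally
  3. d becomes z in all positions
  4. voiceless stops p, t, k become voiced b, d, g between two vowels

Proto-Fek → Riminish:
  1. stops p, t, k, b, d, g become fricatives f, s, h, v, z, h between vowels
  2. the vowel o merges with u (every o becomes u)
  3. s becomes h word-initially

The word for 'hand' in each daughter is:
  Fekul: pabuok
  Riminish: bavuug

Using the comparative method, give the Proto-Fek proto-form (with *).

*babuog

Position 3: Fekul has b, Riminish has v. Taking the neighbouring segments as reconstructed: Fekul b could go back to *p or *b; Riminish v could go back to *b or *v — the one source consistent with every daughter is *b.
Position 6: Fekul has k, Riminish has g. Riminish preserves g here (none of its changes turn any other segment into g), so the proto-segment is *g.
This points to *babuog. Verify forward in each daughter:
Fekul: *babuog > papuog > papuok > pabuok  (by unconditioned shift, final devoicing, intervocalic voicing)
Riminish: *babuog
  babuog → bavuog   [intervocalic lenition]
  bavuog → bavuug   [vowel merger]
  bavuug (rule 3 does not apply)
  giving Riminish bavuug.
Only *babuog yields all of Fekul pabuok, Riminish bavuug.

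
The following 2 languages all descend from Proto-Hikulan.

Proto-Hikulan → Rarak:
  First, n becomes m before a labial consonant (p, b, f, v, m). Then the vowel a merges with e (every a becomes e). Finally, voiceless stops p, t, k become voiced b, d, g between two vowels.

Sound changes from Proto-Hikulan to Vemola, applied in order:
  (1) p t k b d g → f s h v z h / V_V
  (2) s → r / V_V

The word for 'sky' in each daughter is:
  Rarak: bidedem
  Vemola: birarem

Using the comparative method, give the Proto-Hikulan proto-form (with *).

Position 3: Rarak has d, Vemola has r. Taking the neighbouring segments as reconstructed: Rarak d could go back to *t or *d; Vemola r could go back to *t or *s or *r — the one source consistent with every daughter is *t.
Position 4: Rarak has e, Vemola has a. Vemola preserves a here (none of its changes turn any other segment into a), so the proto-segment is *a.
Verify the candidate proto-form against each daughter:
Rarak: start from *bitatem.
  rule 1: no change — bitatem
  rule 2 (vowel merger): bitatem → bitetem
  rule 3 (intervocalic voicing): bitetem → bidedem
  ⇒ Rarak bidedem
Vemola: start from *bitatem.
  rule 1 (intervocalic lenition): bitatem → bisasem
  rule 2 (rhotacism): bisasem → birarem
  ⇒ Vemola birarem
*bitatem is the unique common source.

*bitatem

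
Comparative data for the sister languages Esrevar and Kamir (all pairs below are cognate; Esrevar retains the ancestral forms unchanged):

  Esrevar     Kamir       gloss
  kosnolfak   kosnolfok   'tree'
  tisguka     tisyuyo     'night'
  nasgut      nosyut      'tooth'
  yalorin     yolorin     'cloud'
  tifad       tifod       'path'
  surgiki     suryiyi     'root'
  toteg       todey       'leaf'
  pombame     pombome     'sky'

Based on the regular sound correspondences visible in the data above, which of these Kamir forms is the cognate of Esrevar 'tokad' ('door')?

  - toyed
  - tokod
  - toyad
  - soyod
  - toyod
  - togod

tisguka ~ tisyuyo — Esrevar k corresponds to Kamir y between vowels (before a back vowel).
kosnolfak ~ kosnolfok, nasgut ~ nosyut — Esrevar a corresponds to Kamir o after a consonant, before a consonant other than r, m, n, p, b, f, v.
Applying these to Esrevar 'tokad':
  tokad → toyad   (k→y between vowels (before a back vowel))
  toyad → toyod   (a→o after a consonant, before a consonant other than r, m, n, p, b, f, v)
So the Kamir cognate is 'toyod'.

toyod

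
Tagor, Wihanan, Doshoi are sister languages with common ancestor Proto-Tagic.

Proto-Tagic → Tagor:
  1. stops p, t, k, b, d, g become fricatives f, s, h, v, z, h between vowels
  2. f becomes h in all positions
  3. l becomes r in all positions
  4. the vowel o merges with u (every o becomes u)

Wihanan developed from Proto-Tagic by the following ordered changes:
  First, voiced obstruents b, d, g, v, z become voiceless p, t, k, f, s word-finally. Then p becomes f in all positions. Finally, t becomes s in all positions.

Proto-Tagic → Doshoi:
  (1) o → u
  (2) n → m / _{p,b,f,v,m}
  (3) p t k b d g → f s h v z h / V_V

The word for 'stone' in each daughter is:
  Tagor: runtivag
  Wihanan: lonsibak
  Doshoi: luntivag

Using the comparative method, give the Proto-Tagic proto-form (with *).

Position 6: Tagor has v, Wihanan has b, Doshoi has v. Wihanan preserves b here (none of its changes turn any other segment into b), so the proto-segment is *b.
Position 8: Tagor has g, Wihanan has k, Doshoi has g. Tagor preserves g here (none of its changes turn any other segment into g), so the proto-segment is *g.
Position 4: Tagor has t, Wihanan has s, Doshoi has t. Tagor preserves t here (none of its changes turn any other segment into t), so the proto-segment is *t.
Verify the candidate proto-form against each daughter:
Tagor: *lontibag
  lontibag → lontivag   [intervocalic lenition]
  lontivag (rule 2 does not apply)
  lontivag → rontivag   [unconditioned shift]
  rontivag → runtivag   [vowel merger]
  giving Tagor runtivag.
Wihanan: *lontibag > lontibak > lonsibak  (by final devoicing, unconditioned shift)
Doshoi: start from *lontibag.
  rule 1 (vowel merger): lontibag → luntibag
  rule 2: no change — luntibag
  rule 3 (intervocalic lenition): luntibag → luntivag
  ⇒ Doshoi luntivag
Only *lontibag yields all of Tagor runtivag, Wihanan lonsibak, Doshoi luntivag.

*lontibag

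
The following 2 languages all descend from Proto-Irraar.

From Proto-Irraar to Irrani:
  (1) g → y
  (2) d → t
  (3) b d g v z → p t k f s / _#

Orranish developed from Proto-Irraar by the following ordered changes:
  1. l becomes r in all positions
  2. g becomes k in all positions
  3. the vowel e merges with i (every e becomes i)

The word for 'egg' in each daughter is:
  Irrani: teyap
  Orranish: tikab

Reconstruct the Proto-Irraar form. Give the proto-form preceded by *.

*tegab

Position 2: Irrani has e, Orranish has i. Irrani preserves e here (none of its changes turn any other segment into e), so the proto-segment is *e.
Position 3: Irrani has y, Orranish has k. Taking the neighbouring segments as reconstructed: Irrani y could go back to *g or *y; Orranish k could go back to *k or *g — the one source consistent with every daughter is *g.
Position 5: Irrani has p, Orranish has b. Orranish preserves b here (none of its changes turn any other segment into b), so the proto-segment is *b.
This points to *tegab. Verify forward in each daughter:
Irrani: *tegab > teyab > teyap  (by unconditioned shift, final devoicing)
Orranish: *tegab > tekab > tikab  (by unconditioned shift, vowel merger)
Only *tegab yields all of Irrani teyap, Orranish tikab.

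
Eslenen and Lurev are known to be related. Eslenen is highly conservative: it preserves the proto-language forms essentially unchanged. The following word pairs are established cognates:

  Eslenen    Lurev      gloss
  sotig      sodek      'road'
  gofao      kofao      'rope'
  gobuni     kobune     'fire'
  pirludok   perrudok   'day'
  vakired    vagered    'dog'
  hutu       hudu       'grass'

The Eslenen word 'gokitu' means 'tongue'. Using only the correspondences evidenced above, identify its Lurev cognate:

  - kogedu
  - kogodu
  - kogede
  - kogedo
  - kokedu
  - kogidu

kogedu

gofao ~ kofao, gobuni ~ kobune — Eslenen g corresponds to Lurev k word-initially before a back vowel.
vakired ~ vagered — Eslenen k corresponds to Lurev g between vowels (before a front vowel).
sotig ~ sodek — Eslenen i corresponds to Lurev e after a consonant, before a consonant other than r, m, n, p, b, f, v.
hutu ~ hudu — Eslenen t corresponds to Lurev d between vowels (before a back vowel).
Applying these to Eslenen 'gokitu':
  gokitu → kokitu   (g→k word-initially before a back vowel)
  kokitu → kogitu   (k→g between vowels (before a front vowel))
  kogitu → kogetu   (i→e after a consonant, before a consonant other than r, m, n, p, b, f, v)
  kogetu → kogedu   (t→d between vowels (before a back vowel))
So the Lurev cognate is 'kogedu'.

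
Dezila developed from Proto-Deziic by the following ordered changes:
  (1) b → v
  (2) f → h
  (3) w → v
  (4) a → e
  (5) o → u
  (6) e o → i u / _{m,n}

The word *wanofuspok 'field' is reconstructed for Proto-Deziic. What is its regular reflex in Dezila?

vinuhuspuk

Dezila: *wanofuspok > wanohuspok > vanohuspok > venohuspok > venuhuspuk > vinuhuspuk  (by unconditioned shift, unconditioned shift, vowel merger, vowel merger, pre-nasal raising)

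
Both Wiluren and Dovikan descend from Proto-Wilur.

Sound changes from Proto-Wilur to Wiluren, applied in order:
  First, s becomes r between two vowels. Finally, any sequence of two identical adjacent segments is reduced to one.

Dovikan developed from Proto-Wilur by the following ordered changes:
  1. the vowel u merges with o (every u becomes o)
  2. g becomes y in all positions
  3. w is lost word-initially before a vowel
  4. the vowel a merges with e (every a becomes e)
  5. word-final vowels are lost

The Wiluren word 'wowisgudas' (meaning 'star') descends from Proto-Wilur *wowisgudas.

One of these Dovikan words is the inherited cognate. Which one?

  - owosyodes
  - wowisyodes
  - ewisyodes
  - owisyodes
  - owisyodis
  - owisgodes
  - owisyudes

owisyodes

Dovikan: *wowisgudas
  wowisgudas → wowisgodas   [vowel merger]
  wowisgodas → wowisyodas   [unconditioned shift]
  wowisyodas → owisyodas   [glide loss]
  owisyodas → owisyodes   [vowel merger]
  owisyodes (rule 5 does not apply)
  giving Dovikan owisyodes.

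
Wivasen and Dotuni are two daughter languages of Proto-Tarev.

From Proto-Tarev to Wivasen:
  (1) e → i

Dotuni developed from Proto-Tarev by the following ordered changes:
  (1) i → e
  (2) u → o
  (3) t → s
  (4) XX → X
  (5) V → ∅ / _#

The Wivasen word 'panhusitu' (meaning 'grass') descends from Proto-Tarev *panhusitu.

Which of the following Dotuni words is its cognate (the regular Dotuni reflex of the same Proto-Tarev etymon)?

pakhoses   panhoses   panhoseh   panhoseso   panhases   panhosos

panhoses

Dotuni: *panhusitu
  panhusitu → panhusetu   [vowel merger]
  panhusetu → panhoseto   [vowel merger]
  panhoseto → panhoseso   [unconditioned shift]
  panhoseso (rule 4 does not apply)
  panhoseso → panhoses   [apocope]
  giving Dotuni panhoses.
Among the options, 'panhoses' alone shows every Dotuni change applied in order.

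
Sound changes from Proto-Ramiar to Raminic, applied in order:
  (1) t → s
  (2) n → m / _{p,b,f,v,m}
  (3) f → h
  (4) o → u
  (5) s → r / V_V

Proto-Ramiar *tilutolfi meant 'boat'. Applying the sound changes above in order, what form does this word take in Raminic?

Raminic: start from *tilutolfi.
  rule 1 (unconditioned shift): tilutolfi → silusolfi
  rule 2: no change — silusolfi
  rule 3 (unconditioned shift): silusolfi → silusolhi
  rule 4 (vowel merger): silusolhi → silusulhi
  rule 5 (rhotacism): silusulhi → silurulhi
  ⇒ Raminic silurulhi

silurulhi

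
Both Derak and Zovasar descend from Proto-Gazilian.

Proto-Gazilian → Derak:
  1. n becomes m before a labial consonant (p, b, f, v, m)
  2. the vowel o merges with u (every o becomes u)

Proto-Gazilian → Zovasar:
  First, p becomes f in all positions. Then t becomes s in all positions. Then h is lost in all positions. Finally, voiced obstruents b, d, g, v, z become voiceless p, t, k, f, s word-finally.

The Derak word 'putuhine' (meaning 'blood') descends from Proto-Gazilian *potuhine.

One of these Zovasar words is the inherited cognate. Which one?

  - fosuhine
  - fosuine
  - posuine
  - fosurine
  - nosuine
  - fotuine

Zovasar: start from *potuhine.
  rule 1 (unconditioned shift): potuhine → fotuhine
  rule 2 (unconditioned shift): fotuhine → fosuhine
  rule 3 (h-loss): fosuhine → fosuine
  rule 4: no change — fosuine
  ⇒ Zovasar fosuine
Among the options, 'fosuine' alone shows every Zovasar change applied in order.

fosuine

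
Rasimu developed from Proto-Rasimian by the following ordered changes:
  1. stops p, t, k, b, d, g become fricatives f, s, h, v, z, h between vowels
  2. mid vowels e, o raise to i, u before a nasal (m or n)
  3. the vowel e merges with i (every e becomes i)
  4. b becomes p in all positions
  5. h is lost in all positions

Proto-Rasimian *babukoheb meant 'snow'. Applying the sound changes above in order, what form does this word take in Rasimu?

pavuoip

Rasimu: start from *babukoheb.
  rule 1 (intervocalic lenition): babukoheb → bavuhoheb
  rule 2: no change — bavuhoheb
  rule 3 (vowel merger): bavuhoheb → bavuhohib
  rule 4 (unconditioned shift): bavuhohib → pavuhohip
  rule 5 (h-loss): pavuhohip → pavuoip
  ⇒ Rasimu pavuoip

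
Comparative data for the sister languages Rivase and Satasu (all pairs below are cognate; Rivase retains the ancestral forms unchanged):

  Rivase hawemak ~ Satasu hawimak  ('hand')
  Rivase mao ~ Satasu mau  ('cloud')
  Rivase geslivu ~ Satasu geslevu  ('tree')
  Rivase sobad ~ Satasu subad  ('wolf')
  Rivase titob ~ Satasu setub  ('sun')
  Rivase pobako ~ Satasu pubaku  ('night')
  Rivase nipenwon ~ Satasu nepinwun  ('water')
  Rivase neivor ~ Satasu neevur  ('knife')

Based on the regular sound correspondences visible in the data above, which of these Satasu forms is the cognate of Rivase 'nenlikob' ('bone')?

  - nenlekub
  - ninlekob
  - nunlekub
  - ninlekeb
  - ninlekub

ninlekub

nipenwon ~ nepinwun — Rivase e corresponds to Satasu i after a consonant, before a nasal.
titob ~ setub — Rivase i corresponds to Satasu e after a consonant, before a consonant other than r, m, n, p, b, f, v.
sobad ~ subad, titob ~ setub — Rivase o corresponds to Satasu u after a consonant, before a labial obstruent.
Applying these to Rivase 'nenlikob':
  nenlikob → ninlikob   (e→i after a consonant, before a nasal)
  ninlikob → ninlekob   (i→e after a consonant, before a consonant other than r, m, n, p, b, f, v)
  ninlekob → ninlekub   (o→u after a consonant, before a labial obstruent)
So the Satasu cognate is 'ninlekub'.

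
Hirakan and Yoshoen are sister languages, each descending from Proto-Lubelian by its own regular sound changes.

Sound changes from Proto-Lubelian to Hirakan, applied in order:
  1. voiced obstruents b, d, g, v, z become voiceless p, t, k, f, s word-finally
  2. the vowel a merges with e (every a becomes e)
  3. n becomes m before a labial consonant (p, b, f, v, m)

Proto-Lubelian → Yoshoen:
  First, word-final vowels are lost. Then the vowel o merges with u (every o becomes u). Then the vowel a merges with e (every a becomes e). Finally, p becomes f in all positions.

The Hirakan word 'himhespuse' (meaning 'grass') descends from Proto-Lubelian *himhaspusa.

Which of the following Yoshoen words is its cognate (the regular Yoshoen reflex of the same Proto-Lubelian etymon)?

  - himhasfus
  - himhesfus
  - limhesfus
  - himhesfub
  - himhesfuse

Yoshoen: *himhaspusa > himhaspus > himhespus > himhesfus  (by apocope, vowel merger, unconditioned shift)
Among the options, 'himhesfus' alone shows every Yoshoen change applied in order.

himhesfus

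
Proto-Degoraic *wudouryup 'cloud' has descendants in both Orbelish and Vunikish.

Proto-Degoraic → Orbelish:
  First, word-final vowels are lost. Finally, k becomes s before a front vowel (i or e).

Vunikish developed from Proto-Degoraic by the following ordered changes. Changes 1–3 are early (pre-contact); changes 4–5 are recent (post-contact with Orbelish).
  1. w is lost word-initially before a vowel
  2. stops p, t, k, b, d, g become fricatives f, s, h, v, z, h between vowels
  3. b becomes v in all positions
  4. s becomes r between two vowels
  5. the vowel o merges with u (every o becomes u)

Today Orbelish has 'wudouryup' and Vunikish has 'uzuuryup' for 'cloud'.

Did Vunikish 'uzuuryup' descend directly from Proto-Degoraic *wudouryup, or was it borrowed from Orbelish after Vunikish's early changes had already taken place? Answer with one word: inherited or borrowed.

inherited

If inherited, *wudouryup would pass through all of Vunikish's changes:
Vunikish: start from *wudouryup.
  rule 1 (glide loss): wudouryup → udouryup
  rule 2 (intervocalic lenition): udouryup → uzouryup
  rule 3: no change — uzouryup
  rule 4: no change — uzouryup
  rule 5 (vowel merger): uzouryup → uzuuryup
  ⇒ Vunikish uzuuryup
If borrowed from Orbelish 'wudouryup' after the early changes, it would undergo only the recent ones:
  rule 4 (rhotacism): no change (wudouryup)
  rule 5 (vowel merger): wudouryup → wuduuryup
  ⇒ as a loan: wuduuryup
Vunikish 'uzuuryup' matches the inherited outcome exactly, so it is an inherited cognate, not a loan.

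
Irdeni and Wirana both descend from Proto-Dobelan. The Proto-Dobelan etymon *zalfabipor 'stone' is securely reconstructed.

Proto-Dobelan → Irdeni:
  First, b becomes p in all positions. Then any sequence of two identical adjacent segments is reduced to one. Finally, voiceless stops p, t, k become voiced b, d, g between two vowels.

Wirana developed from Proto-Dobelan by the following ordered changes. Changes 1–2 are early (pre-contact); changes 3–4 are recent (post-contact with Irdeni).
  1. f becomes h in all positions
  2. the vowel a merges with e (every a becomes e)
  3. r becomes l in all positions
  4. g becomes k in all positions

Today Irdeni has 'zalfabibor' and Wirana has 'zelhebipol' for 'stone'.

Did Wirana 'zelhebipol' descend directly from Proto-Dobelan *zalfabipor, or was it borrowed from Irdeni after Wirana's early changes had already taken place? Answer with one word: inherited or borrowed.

inherited

If inherited, *zalfabipor would pass through all of Wirana's changes:
Wirana: *zalfabipor
  zalfabipor → zalhabipor   [unconditioned shift]
  zalhabipor → zelhebipor   [vowel merger]
  zelhebipor → zelhebipol   [unconditioned shift]
  zelhebipol (rule 4 does not apply)
  giving Wirana zelhebipol.
If borrowed from Irdeni 'zalfabibor' after the early changes, it would undergo only the recent ones:
  rule 3 (unconditioned shift): zalfabibor → zalfabibol
  rule 4 (unconditioned shift): no change (zalfabibol)
  ⇒ as a loan: zalfabibol
Wirana 'zelhebipol' matches the inherited outcome exactly, so it is an inherited cognate, not a loan.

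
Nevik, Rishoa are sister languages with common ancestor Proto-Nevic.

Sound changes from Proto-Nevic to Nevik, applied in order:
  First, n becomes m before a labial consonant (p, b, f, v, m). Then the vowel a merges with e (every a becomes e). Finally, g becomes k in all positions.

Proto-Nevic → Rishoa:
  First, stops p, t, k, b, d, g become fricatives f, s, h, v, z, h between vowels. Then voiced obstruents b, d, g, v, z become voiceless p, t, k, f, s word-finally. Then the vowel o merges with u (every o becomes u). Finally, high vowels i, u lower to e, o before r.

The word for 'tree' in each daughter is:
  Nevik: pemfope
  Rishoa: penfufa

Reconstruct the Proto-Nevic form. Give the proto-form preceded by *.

*penfopa

Position 5: Nevik has o, Rishoa has u. Nevik preserves o here (none of its changes turn any other segment into o), so the proto-segment is *o.
Position 7: Nevik has e, Rishoa has a. Rishoa preserves a here (none of its changes turn any other segment into a), so the proto-segment is *a.
This points to *penfopa. Verify forward in each daughter:
Nevik: start from *penfopa.
  rule 1 (nasal place assimilation): penfopa → pemfopa
  rule 2 (vowel merger): pemfopa → pemfope
  rule 3: no change — pemfope
  ⇒ Nevik pemfope
Rishoa: *penfopa > penfofa > penfufa  (by intervocalic lenition, vowel merger)
Only *penfopa yields all of Nevik pemfope, Rishoa penfufa.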